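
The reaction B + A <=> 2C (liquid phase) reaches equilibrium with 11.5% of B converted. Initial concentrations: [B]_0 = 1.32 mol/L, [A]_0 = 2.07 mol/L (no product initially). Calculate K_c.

K_c = 0.0411

Let X = conversion of B.
Concentrations: [B] = 1.32 − 1.32X; [A] = 2.07 − 1.32X; [C] = 2.64X.
At X = 0.115: [B] = 1.17, [A] = 1.92, [C] = 0.304.
K_c = [C]^2 / ([B] [A]) = 0.0411.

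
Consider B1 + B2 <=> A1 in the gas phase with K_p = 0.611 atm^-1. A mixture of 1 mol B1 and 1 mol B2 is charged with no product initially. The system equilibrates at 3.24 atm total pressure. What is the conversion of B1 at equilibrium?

X = 0.421

Basis: 1 mol B1 initially; let X = conversion of B1. Extent ξ = X.
Species balance: n_B1 = 1 − X; n_B2 = 1 − X; n_A1 = X.
n_T = Σnᵢ = 2 − X.
With p_i = (n_i/n_T)P, K_p = p_A1 / (p_B1 p_B2).
Equating to 0.611 atm^-1 and solving on 0 < X < 1: X = 0.421.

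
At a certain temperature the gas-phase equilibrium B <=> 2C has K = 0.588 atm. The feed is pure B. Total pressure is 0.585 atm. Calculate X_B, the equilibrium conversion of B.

Take 1 mol B as basis and let X be its fractional conversion, so ξ = X.
Mole table: n_B = 1 − X; n_C = 2X.
n_T = Σnᵢ = 1 + X.
With p_i = (n_i/n_T)P, K = p_C^2 / (p_B).
This yields a degree-2 equation in X; solving on (0,1), X = 0.448.

X = 0.448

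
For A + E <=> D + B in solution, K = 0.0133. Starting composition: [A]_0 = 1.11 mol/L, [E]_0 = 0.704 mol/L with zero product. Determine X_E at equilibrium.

X = 0.129

Let X = conversion of E; extent ξ = 0.704·X mol/L.
Concentrations: [A] = 1.11 − 0.704X; [E] = 0.704 − 0.704X; [D] = 0.704X; [B] = 0.704X.
K = [D] [B] / ([A] [E]).
This equals 0.0133 at X = 0.129 (the root in 0 < X < 1).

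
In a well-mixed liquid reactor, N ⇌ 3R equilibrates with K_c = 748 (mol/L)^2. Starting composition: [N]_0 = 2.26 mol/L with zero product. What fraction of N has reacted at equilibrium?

Let X = conversion of N; extent ξ = 2.26·X mol/L.
Concentrations: [N] = 2.26 − 2.26X; [R] = 6.78X.
K_c = [R]^3 / ([N]).
Setting equal to 748 and solving for X on (0,1) gives X = 0.876.

X = 0.876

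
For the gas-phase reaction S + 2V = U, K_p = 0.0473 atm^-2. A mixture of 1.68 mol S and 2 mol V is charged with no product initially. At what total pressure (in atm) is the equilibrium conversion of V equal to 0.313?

P = 4.89 atm

Take 2 mol V as basis and let X be its fractional conversion, so ξ = X.
At extent ξ: n_S = 1.68 − X; n_V = 2 − 2X; n_U = X.
n_T = Σnᵢ = 3.68 − 2X.
K_p = p_U / (p_S p_V^2) with p_i = (n_i/n_T)·P.
At X = 0.313: the mole-fraction product g(X) = Π y_i^ν_i = 1.131. Since K_p = g(X)·P^{-2}, P = (g/K_p)^(1/2) = (1.131/0.0473)^(1/2) = 4.89 atm.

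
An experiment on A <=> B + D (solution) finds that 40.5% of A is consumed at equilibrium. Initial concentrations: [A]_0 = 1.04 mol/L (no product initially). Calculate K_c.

Let X = conversion of A.
Concentrations: [A] = 1.04 − 1.04X; [B] = 1.04X; [D] = 1.04X.
At X = 0.405: [A] = 0.619, [B] = 0.421, [D] = 0.421.
K_c = [B] [D] / ([A]) = 0.287 mol/L.

K_c = 0.287 mol/L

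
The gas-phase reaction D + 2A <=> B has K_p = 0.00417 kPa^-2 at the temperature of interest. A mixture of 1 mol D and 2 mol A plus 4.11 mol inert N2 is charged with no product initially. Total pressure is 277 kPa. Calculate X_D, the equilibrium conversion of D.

Basis: 1 mol D initially; let X = conversion of D. Extent ξ = X.
Species balance: n_D = 1 − X; n_A = 2 − 2X; n_B = X; n_I = 4.11 (inert).
Summing: n_T = 7.11 − 2X.
With p_i = (n_i/n_T)P, K_p = p_B / (p_D p_A^2).
Substituting and setting equal to 0.00417 kPa^-2 gives a polynomial in X; the root in (0,1) is X = 0.737.

X = 0.737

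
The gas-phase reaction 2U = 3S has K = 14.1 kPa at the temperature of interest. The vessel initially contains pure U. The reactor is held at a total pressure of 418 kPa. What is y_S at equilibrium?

Let X = conversion of U (basis 1 mol U); extent of reaction ξ = 0.5X.
Species balance: n_U = 1 − X; n_S = 1.5X.
n_T = Σnᵢ = 1 + 0.5X.
With p_i = (n_i/n_T)P, K = p_S^3 / (p_U^2).
Equating to 14.1 kPa and solving on 0 < X < 1: X = 0.193.
Then n_S = 0.289, n_T = 1.1, so y_S = 0.264.

y_S = 0.264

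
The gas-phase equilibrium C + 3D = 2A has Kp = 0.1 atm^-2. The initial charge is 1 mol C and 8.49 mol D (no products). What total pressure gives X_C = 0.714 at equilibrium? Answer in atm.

P = 4.26 atm

Take 1 mol C as basis and let X be its fractional conversion, so ξ = X.
Mole table: n_C = 1 − X; n_D = 8.49 − 3X; n_A = 2X.
Summing: n_T = 9.49 − 2X.
Kp = p_A^2 / (p_C p_D^3) with p_i = (n_i/n_T)·P.
At X = 0.714: the mole-fraction product g(X) = Π y_i^ν_i = 1.812. Since Kp = g(X)·P^{-2}, P = (g/Kp)^(1/2) = (1.812/0.1)^(1/2) = 4.26 atm.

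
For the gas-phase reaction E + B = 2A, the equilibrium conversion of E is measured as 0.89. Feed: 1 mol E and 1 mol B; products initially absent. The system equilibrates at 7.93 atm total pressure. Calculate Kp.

Kp = 262

Take 1 mol E as basis and let X be its fractional conversion, so ξ = X.
Species balance: n_E = 1 − X; n_B = 1 − X; n_A = 2X.
n_T stays at 2 (no change in mole number).
At X = 0.89: n_E = 0.11, n_B = 0.11, n_A = 1.78, n_T = 2.
p_i = (n_i/n_T)·P. Kp = p_A^2 / (p_E p_B) = 262.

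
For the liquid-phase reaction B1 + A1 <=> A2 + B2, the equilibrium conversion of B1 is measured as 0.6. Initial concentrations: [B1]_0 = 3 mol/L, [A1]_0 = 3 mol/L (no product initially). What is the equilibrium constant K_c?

Let X = conversion of B1.
Concentrations: [B1] = 3 − 3X; [A1] = 3 − 3X; [A2] = 3X; [B2] = 3X.
At X = 0.6: [B1] = 1.2, [A1] = 1.2, [A2] = 1.8, [B2] = 1.8.
K_c = [A2] [B2] / ([B1] [A1]) = 2.25.

K_c = 2.25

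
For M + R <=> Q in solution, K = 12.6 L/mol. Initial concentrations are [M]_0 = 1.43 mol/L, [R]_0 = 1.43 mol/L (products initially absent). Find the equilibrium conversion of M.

X = 0.791

Let X = conversion of M; extent ξ = 1.43·X mol/L.
Concentrations: [M] = 1.43 − 1.43X; [R] = 1.43 − 1.43X; [Q] = 1.43X.
K = [Q] / ([M] [R]).
Solving K = 12.6 for X ∈ (0,1): X = 0.791.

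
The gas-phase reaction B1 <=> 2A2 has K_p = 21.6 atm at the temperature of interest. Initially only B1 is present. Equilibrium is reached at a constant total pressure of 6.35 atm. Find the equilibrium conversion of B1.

Basis: 1 mol B1 initially; let X = conversion of B1. Extent ξ = X.
Mole table: n_B1 = 1 − X; n_A2 = 2X.
n_T = Σnᵢ = 1 + X.
With p_i = (n_i/n_T)P, K_p = p_A2^2 / (p_B1).
Equating to 21.6 atm and solving on 0 < X < 1: X = 0.678.

X = 0.678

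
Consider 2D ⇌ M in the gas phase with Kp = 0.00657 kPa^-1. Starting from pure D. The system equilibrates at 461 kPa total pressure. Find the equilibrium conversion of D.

Let X = conversion of D (basis 1 mol D); extent of reaction ξ = 0.5X.
Mole table: n_D = 1 − X; n_M = 0.5X.
Total moles n_T = 1 − 0.5X.
y_i = n_i/n_T, p_i = y_i·P. Kp = p_M / (p_D^2).
Setting this equal to 0.00657 kPa^-1 and taking the physical root (0 < X < 1) gives X = 0.724.

X = 0.724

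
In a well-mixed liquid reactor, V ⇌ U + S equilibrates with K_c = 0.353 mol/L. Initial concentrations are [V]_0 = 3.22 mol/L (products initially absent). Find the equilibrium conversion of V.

Let X = conversion of V; extent ξ = 3.22·X mol/L.
Concentrations: [V] = 3.22 − 3.22X; [U] = 3.22X; [S] = 3.22X.
K_c = [U] [S] / ([V]).
Equating to 0.353 mol/L: the physical root is X = 0.281.

X = 0.281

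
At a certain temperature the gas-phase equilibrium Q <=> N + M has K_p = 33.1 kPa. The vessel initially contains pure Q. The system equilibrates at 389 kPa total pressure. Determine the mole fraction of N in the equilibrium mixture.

y_N = 0.219

Basis: 1 mol Q initially; let X = conversion of Q. Extent ξ = X.
Species balance: n_Q = 1 − X; n_N = X; n_M = X.
Total moles n_T = 1 + X.
Mole fractions y_i = n_i/n_T; K_p = p_N p_M / (p_Q) with p_i = y_i·P.
Setting this equal to 33.1 kPa and taking the physical root (0 < X < 1) gives X = 0.280.
Then n_N = 0.28, n_T = 1.28, so y_N = 0.219.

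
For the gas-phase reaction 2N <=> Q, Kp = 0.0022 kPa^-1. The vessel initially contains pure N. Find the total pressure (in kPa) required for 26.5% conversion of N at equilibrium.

P = 96.7 kPa

Let X = conversion of N (basis 1 mol N); extent of reaction ξ = 0.5X.
Species balance: n_N = 1 − X; n_Q = 0.5X.
Total moles n_T = 1 − 0.5X.
Kp = p_Q / (p_N^2) with p_i = (n_i/n_T)·P.
At X = 0.265: the mole-fraction product g(X) = Π y_i^ν_i = 0.2128. Since Kp = g(X)·P^{-1}, P = (g/Kp)^(1/1) = (0.2128/0.0022)^(1/1) = 96.7 kPa.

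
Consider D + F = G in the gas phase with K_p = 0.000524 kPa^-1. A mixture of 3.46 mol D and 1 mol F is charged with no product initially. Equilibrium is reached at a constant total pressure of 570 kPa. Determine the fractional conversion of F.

X = 0.186

Take 1 mol F as basis and let X be its fractional conversion, so ξ = X.
Mole table: n_D = 3.46 − X; n_F = 1 − X; n_G = X.
n_T = Σnᵢ = 4.46 − X.
y_i = n_i/n_T, p_i = y_i·P. K_p = p_G / (p_D p_F).
Equating to 0.000524 kPa^-1 and solving on 0 < X < 1: X = 0.186.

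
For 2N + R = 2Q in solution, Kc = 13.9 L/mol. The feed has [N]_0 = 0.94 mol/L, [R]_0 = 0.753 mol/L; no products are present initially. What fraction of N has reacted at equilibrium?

X = 0.707

Let X = conversion of N; extent ξ = 0.94X/2 mol/L.
Concentrations: [N] = 0.94 − 0.94X; [R] = 0.753 − 0.47X; [Q] = 0.94X.
Kc = [Q]^2 / ([N]^2 [R]).
This equals 13.9 at X = 0.707 (the root in 0 < X < 1).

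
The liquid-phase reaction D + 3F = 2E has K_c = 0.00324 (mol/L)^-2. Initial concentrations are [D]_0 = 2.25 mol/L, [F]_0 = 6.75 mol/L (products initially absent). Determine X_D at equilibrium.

Let X = conversion of D; extent ξ = 2.25·X mol/L.
Concentrations: [D] = 2.25 − 2.25X; [F] = 6.75 − 6.75X; [E] = 4.5X.
K_c = [E]^2 / ([D] [F]^3).
Equating to 0.00324 (mol/L)^-2: the physical root is X = 0.208.

X = 0.208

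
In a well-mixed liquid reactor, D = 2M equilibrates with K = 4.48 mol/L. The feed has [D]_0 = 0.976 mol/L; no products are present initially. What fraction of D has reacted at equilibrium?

Let X = conversion of D; extent ξ = 0.976·X mol/L.
Concentrations: [D] = 0.976 − 0.976X; [M] = 1.95X.
K = [M]^2 / ([D]).
Solving K = 4.48 for X ∈ (0,1): X = 0.641.

X = 0.641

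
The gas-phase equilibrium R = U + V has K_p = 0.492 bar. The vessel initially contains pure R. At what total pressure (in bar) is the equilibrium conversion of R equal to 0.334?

Take 1 mol R as basis and let X be its fractional conversion, so ξ = X.
Mole table: n_R = 1 − X; n_U = X; n_V = X.
Summing: n_T = 1 + X.
K_p = p_U p_V / (p_R) with p_i = (n_i/n_T)·P.
At X = 0.334: the mole-fraction product g(X) = Π y_i^ν_i = 0.1256. Since K_p = g(X)·P^{1}, P = (K_p/g)^(1/1) = (0.492/0.1256)^(1/1) = 3.92 bar.

P = 3.92 bar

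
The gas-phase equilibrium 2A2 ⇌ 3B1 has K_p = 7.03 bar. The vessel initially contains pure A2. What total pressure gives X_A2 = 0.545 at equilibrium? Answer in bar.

Take 1 mol A2 as basis and let X be its fractional conversion, so ξ = 0.5X.
Mole table: n_A2 = 1 − X; n_B1 = 1.5X.
Summing: n_T = 1 + 0.5X.
K_p = p_B1^3 / (p_A2^2) with p_i = (n_i/n_T)·P.
At X = 0.545: the mole-fraction product g(X) = Π y_i^ν_i = 2.074. Since K_p = g(X)·P^{1}, P = (K_p/g)^(1/1) = (7.03/2.074)^(1/1) = 3.39 bar.

P = 3.39 bar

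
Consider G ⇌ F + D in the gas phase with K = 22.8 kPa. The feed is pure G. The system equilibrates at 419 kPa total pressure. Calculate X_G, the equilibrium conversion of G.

Let X = conversion of G (basis 1 mol G); extent of reaction ξ = X.
Species balance: n_G = 1 − X; n_F = X; n_D = X.
Summing: n_T = 1 + X.
y_i = n_i/n_T, p_i = y_i·P. K = p_F p_D / (p_G).
Setting this equal to 22.8 kPa and taking the physical root (0 < X < 1) gives X = 0.227.

X = 0.227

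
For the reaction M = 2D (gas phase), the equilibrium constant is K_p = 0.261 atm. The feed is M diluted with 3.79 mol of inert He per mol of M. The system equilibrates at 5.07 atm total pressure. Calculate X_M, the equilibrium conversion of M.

Basis: 1 mol M initially; let X = conversion of M. Extent ξ = X.
At extent ξ: n_M = 1 − X; n_D = 2X; n_I = 3.79 (inert).
Summing: n_T = 4.79 + X.
Mole fractions y_i = n_i/n_T; K_p = p_D^2 / (p_M) with p_i = y_i·P.
Setting this equal to 0.261 atm and taking the physical root (0 < X < 1) gives X = 0.224.

X = 0.224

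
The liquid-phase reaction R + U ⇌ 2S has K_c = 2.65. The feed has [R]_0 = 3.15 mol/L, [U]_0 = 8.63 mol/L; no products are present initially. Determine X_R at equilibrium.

X = 0.671

Let X = conversion of R; extent ξ = 3.15·X mol/L.
Concentrations: [R] = 3.15 − 3.15X; [U] = 8.63 − 3.15X; [S] = 6.3X.
K_c = [S]^2 / ([R] [U]).
Setting equal to 2.65 and solving for X on (0,1) gives X = 0.671.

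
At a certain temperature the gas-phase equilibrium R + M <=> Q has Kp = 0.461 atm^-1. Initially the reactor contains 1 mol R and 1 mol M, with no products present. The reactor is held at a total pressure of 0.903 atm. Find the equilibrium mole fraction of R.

Take 1 mol R as basis and let X be its fractional conversion, so ξ = X.
Moles: n_R = 1 − X; n_M = 1 − X; n_Q = X.
Summing: n_T = 2 − X.
Mole fractions y_i = n_i/n_T; Kp = p_Q / (p_R p_M) with p_i = y_i·P.
This yields a degree-2 equation in X; solving on (0,1), X = 0.160.
Then n_R = 0.84, n_T = 1.84, so y_R = 0.457.

y_R = 0.457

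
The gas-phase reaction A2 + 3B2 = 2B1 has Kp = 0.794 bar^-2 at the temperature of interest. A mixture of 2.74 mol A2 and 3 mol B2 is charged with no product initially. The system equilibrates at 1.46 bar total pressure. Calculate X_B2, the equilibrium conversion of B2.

Take 3 mol B2 as basis and let X be its fractional conversion, so ξ = X.
Moles: n_A2 = 2.74 − X; n_B2 = 3 − 3X; n_B1 = 2X.
Total moles n_T = 5.74 − 2X.
y_i = n_i/n_T, p_i = y_i·P. Kp = p_B1^2 / (p_A2 p_B2^3).
This yields a degree-4 equation in X; solving on (0,1), X = 0.441.

X = 0.441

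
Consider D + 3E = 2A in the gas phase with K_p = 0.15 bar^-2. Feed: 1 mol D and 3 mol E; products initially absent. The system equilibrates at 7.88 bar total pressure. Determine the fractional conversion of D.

Basis: 1 mol D initially; let X = conversion of D. Extent ξ = X.
At extent ξ: n_D = 1 − X; n_E = 3 − 3X; n_A = 2X.
Total moles n_T = 4 − 2X.
y_i = n_i/n_T, p_i = y_i·P. K_p = p_A^2 / (p_D p_E^3).
This yields a degree-4 equation in X; solving on (0,1), X = 0.551.

X = 0.551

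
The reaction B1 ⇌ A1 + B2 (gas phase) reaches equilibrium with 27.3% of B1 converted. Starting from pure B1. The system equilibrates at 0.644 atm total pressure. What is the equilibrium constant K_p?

K_p = 0.0519 atm

Take 1 mol B1 as basis and let X be its fractional conversion, so ξ = X.
Species balance: n_B1 = 1 − X; n_A1 = X; n_B2 = X.
Summing: n_T = 1 + X.
At X = 0.273: n_B1 = 0.727, n_A1 = 0.273, n_B2 = 0.273, n_T = 1.27.
p_i = (n_i/n_T)·P. K_p = p_A1 p_B2 / (p_B1) = 0.0519 atm.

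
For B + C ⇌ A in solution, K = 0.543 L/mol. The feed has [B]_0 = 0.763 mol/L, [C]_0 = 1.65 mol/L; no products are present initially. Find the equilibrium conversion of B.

X = 0.419

Let X = conversion of B; extent ξ = 0.763·X mol/L.
Concentrations: [B] = 0.763 − 0.763X; [C] = 1.65 − 0.763X; [A] = 0.763X.
K = [A] / ([B] [C]).
Solving K = 0.543 for X ∈ (0,1): X = 0.419.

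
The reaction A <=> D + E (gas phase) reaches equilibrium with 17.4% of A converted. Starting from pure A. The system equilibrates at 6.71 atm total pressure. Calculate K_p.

Take 1 mol A as basis and let X be its fractional conversion, so ξ = X.
Species balance: n_A = 1 − X; n_D = X; n_E = X.
Summing: n_T = 1 + X.
At X = 0.174: n_A = 0.826, n_D = 0.174, n_E = 0.174, n_T = 1.17.
p_i = (n_i/n_T)·P. K_p = p_D p_E / (p_A) = 0.209 atm.

K_p = 0.209 atm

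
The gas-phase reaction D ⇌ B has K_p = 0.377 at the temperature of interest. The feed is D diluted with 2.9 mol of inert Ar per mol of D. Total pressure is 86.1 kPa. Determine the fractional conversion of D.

Let X = conversion of D (basis 1 mol D); extent of reaction ξ = X.
At extent ξ: n_D = 1 − X; n_B = X; n_I = 2.9 (inert).
n_T stays at 3.9 (no change in mole number).
With p_i = (n_i/n_T)P, K_p = p_B / (p_D).
Substituting and setting equal to 0.377 gives a polynomial in X; the root in (0,1) is X = 0.274.

X = 0.274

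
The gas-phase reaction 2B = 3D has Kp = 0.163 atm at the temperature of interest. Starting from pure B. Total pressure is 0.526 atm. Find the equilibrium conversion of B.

Let X = conversion of B (basis 1 mol B); extent of reaction ξ = 0.5X.
At extent ξ: n_B = 1 − X; n_D = 1.5X.
Total moles n_T = 1 + 0.5X.
Mole fractions y_i = n_i/n_T; Kp = p_D^3 / (p_B^2) with p_i = y_i·P.
Equating to 0.163 atm and solving on 0 < X < 1: X = 0.355.

X = 0.355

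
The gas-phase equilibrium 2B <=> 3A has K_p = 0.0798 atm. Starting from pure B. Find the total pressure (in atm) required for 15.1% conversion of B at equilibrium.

P = 5.32 atm

Basis: 1 mol B initially; let X = conversion of B. Extent ξ = 0.5X.
Mole table: n_B = 1 − X; n_A = 1.5X.
Total moles n_T = 1 + 0.5X.
K_p = p_A^3 / (p_B^2) with p_i = (n_i/n_T)·P.
At X = 0.151: the mole-fraction product g(X) = Π y_i^ν_i = 0.01499. Since K_p = g(X)·P^{1}, P = (K_p/g)^(1/1) = (0.0798/0.01499)^(1/1) = 5.32 atm.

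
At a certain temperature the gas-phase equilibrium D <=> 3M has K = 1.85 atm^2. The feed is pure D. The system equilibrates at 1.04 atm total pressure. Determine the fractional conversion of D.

Let X = conversion of D (basis 1 mol D); extent of reaction ξ = X.
At extent ξ: n_D = 1 − X; n_M = 3X.
Total moles n_T = 1 + 2X.
Mole fractions y_i = n_i/n_T; K = p_M^3 / (p_D) with p_i = y_i·P.
Equating to 1.85 atm^2 and solving on 0 < X < 1: X = 0.502.

X = 0.502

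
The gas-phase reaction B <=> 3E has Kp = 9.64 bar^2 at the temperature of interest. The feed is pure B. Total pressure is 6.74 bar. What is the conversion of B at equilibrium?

Basis: 1 mol B initially; let X = conversion of B. Extent ξ = X.
Species balance: n_B = 1 − X; n_E = 3X.
Summing: n_T = 1 + 2X.
y_i = n_i/n_T, p_i = y_i·P. Kp = p_E^3 / (p_B).
Equating to 9.64 bar^2 and solving on 0 < X < 1: X = 0.235.

X = 0.235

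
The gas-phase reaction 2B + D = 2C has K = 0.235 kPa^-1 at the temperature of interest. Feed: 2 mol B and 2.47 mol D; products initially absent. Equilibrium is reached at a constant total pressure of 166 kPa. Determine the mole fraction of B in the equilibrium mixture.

Let X = conversion of B (basis 2 mol B); extent of reaction ξ = X.
At extent ξ: n_B = 2 − 2X; n_D = 2.47 − X; n_C = 2X.
n_T = Σnᵢ = 4.47 − X.
Mole fractions y_i = n_i/n_T; K = p_C^2 / (p_B^2 p_D) with p_i = y_i·P.
Substituting and setting equal to 0.235 kPa^-1 gives a polynomial in X; the root in (0,1) is X = 0.808.
Then n_B = 0.384, n_T = 3.66, so y_B = 0.105.

y_B = 0.105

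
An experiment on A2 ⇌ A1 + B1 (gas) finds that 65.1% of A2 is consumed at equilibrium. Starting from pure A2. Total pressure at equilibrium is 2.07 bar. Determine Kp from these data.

Kp = 1.52 bar

Basis: 1 mol A2 initially; let X = conversion of A2. Extent ξ = X.
Mole table: n_A2 = 1 − X; n_A1 = X; n_B1 = X.
Summing: n_T = 1 + X.
At X = 0.651: n_A2 = 0.349, n_A1 = 0.651, n_B1 = 0.651, n_T = 1.65.
p_i = (n_i/n_T)·P. Kp = p_A1 p_B1 / (p_A2) = 1.52 bar.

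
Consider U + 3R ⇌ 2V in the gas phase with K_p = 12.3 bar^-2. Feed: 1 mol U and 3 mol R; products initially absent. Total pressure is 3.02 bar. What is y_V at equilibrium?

Basis: 1 mol U initially; let X = conversion of U. Extent ξ = X.
At extent ξ: n_U = 1 − X; n_R = 3 − 3X; n_V = 2X.
n_T = Σnᵢ = 4 − 2X.
y_i = n_i/n_T, p_i = y_i·P. K_p = p_V^2 / (p_U p_R^3).
This yields a degree-4 equation in X; solving on (0,1), X = 0.740.
Then n_V = 1.48, n_T = 2.52, so y_V = 0.587.

y_V = 0.587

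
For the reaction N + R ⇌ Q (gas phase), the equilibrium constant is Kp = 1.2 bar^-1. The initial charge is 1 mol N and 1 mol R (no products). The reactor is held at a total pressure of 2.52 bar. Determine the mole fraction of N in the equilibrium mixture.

Basis: 1 mol N initially; let X = conversion of N. Extent ξ = X.
Moles: n_N = 1 − X; n_R = 1 − X; n_Q = X.
n_T = Σnᵢ = 2 − X.
With p_i = (n_i/n_T)P, Kp = p_Q / (p_N p_R).
This yields a degree-2 equation in X; solving on (0,1), X = 0.501.
Then n_N = 0.499, n_T = 1.5, so y_N = 0.333.

y_N = 0.333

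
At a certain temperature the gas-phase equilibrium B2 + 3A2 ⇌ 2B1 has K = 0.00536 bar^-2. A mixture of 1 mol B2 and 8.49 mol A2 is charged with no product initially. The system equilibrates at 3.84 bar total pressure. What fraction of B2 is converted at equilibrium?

X = 0.282

Let X = conversion of B2 (basis 1 mol B2); extent of reaction ξ = X.
Species balance: n_B2 = 1 − X; n_A2 = 8.49 − 3X; n_B1 = 2X.
n_T = Σnᵢ = 9.49 − 2X.
y_i = n_i/n_T, p_i = y_i·P. K = p_B1^2 / (p_B2 p_A2^3).
This yields a degree-4 equation in X; solving on (0,1), X = 0.282.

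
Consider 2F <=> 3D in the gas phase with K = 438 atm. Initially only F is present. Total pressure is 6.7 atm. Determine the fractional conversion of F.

Basis: 1 mol F initially; let X = conversion of F. Extent ξ = 0.5X.
At extent ξ: n_F = 1 − X; n_D = 1.5X.
Total moles n_T = 1 + 0.5X.
With p_i = (n_i/n_T)P, K = p_D^3 / (p_F^2).
Equating to 438 atm and solving on 0 < X < 1: X = 0.851.

X = 0.851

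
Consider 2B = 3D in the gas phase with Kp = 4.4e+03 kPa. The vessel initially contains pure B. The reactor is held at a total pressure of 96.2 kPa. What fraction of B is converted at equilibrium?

Basis: 1 mol B initially; let X = conversion of B. Extent ξ = 0.5X.
At extent ξ: n_B = 1 − X; n_D = 1.5X.
Summing: n_T = 1 + 0.5X.
Mole fractions y_i = n_i/n_T; Kp = p_D^3 / (p_B^2) with p_i = y_i·P.
Substituting and setting equal to 4.4e+03 kPa gives a polynomial in X; the root in (0,1) is X = 0.828.

X = 0.828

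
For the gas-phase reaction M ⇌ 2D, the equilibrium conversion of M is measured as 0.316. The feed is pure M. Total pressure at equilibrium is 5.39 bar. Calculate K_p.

Let X = conversion of M (basis 1 mol M); extent of reaction ξ = X.
Species balance: n_M = 1 − X; n_D = 2X.
n_T = Σnᵢ = 1 + X.
At X = 0.316: n_M = 0.684, n_D = 0.632, n_T = 1.32.
p_i = (n_i/n_T)·P. K_p = p_D^2 / (p_M) = 2.39 bar.

K_p = 2.39 bar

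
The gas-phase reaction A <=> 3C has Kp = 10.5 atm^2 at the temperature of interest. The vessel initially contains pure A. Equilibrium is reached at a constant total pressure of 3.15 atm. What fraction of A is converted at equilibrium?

Take 1 mol A as basis and let X be its fractional conversion, so ξ = X.
Species balance: n_A = 1 − X; n_C = 3X.
Total moles n_T = 1 + 2X.
y_i = n_i/n_T, p_i = y_i·P. Kp = p_C^3 / (p_A).
Equating to 10.5 atm^2 and solving on 0 < X < 1: X = 0.426.

X = 0.426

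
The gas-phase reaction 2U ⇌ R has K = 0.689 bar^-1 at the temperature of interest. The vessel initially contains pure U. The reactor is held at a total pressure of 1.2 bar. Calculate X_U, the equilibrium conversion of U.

X = 0.518

Basis: 1 mol U initially; let X = conversion of U. Extent ξ = 0.5X.
Moles: n_U = 1 − X; n_R = 0.5X.
n_T = Σnᵢ = 1 − 0.5X.
With p_i = (n_i/n_T)P, K = p_R / (p_U^2).
Setting this equal to 0.689 bar^-1 and taking the physical root (0 < X < 1) gives X = 0.518.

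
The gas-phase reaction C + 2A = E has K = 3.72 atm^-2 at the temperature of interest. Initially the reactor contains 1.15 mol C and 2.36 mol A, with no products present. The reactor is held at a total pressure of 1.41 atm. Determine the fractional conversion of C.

Take 1.15 mol C as basis and let X be its fractional conversion, so ξ = 1.15X.
At extent ξ: n_C = 1.15 − 1.15X; n_A = 2.36 − 2.3X; n_E = 1.15X.
Total moles n_T = 3.51 − 2.3X.
With p_i = (n_i/n_T)P, K = p_E / (p_C p_A^2).
This yields a degree-3 equation in X; solving on (0,1), X = 0.606.

X = 0.606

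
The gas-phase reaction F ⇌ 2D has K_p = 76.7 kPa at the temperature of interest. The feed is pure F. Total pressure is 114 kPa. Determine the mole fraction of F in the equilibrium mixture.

Let X = conversion of F (basis 1 mol F); extent of reaction ξ = X.
Moles: n_F = 1 − X; n_D = 2X.
Total moles n_T = 1 + X.
y_i = n_i/n_T, p_i = y_i·P. K_p = p_D^2 / (p_F).
This yields a degree-2 equation in X; solving on (0,1), X = 0.379.
Then n_F = 0.621, n_T = 1.38, so y_F = 0.450.

y_F = 0.450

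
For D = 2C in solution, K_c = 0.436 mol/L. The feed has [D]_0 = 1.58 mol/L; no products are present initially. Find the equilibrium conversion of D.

X = 0.230

Let X = conversion of D; extent ξ = 1.58·X mol/L.
Concentrations: [D] = 1.58 − 1.58X; [C] = 3.16X.
K_c = [C]^2 / ([D]).
Setting equal to 0.436 and solving for X on (0,1) gives X = 0.230.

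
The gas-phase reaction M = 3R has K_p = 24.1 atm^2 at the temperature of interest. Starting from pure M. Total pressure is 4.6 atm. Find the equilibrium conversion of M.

X = 0.437

Basis: 1 mol M initially; let X = conversion of M. Extent ξ = X.
Moles: n_M = 1 − X; n_R = 3X.
Total moles n_T = 1 + 2X.
Mole fractions y_i = n_i/n_T; K_p = p_R^3 / (p_M) with p_i = y_i·P.
Equating to 24.1 atm^2 and solving on 0 < X < 1: X = 0.437.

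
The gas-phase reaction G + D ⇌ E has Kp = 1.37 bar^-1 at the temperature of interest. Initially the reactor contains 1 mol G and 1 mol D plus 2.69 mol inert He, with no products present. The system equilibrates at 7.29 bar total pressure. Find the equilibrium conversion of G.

Basis: 1 mol G initially; let X = conversion of G. Extent ξ = X.
Mole table: n_G = 1 − X; n_D = 1 − X; n_E = X; n_I = 2.69 (inert).
Total moles n_T = 4.69 − X.
y_i = n_i/n_T, p_i = y_i·P. Kp = p_E / (p_G p_D).
Setting this equal to 1.37 bar^-1 and taking the physical root (0 < X < 1) gives X = 0.530.

X = 0.530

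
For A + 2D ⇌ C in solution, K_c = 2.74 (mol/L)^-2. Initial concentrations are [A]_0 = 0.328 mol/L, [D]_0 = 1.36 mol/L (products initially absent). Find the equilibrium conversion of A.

Let X = conversion of A; extent ξ = 0.328·X mol/L.
Concentrations: [A] = 0.328 − 0.328X; [D] = 1.36 − 0.656X; [C] = 0.328X.
K_c = [C] / ([A] [D]^2).
Solving K_c = 2.74 for X ∈ (0,1): X = 0.692.

X = 0.692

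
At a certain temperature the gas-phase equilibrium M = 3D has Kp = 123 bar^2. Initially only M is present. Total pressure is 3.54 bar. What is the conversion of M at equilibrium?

Let X = conversion of M (basis 1 mol M); extent of reaction ξ = X.
At extent ξ: n_M = 1 − X; n_D = 3X.
Total moles n_T = 1 + 2X.
With p_i = (n_i/n_T)P, Kp = p_D^3 / (p_M).
Equating to 123 bar^2 and solving on 0 < X < 1: X = 0.794.

X = 0.794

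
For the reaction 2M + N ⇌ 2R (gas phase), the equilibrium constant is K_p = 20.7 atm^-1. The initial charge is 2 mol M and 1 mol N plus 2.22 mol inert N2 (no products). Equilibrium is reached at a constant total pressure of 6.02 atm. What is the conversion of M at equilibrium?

X = 0.732

Let X = conversion of M (basis 2 mol M); extent of reaction ξ = X.
At extent ξ: n_M = 2 − 2X; n_N = 1 − X; n_R = 2X; n_I = 2.22 (inert).
Summing: n_T = 5.22 − X.
With p_i = (n_i/n_T)P, K_p = p_R^2 / (p_M^2 p_N).
Equating to 20.7 atm^-1 and solving on 0 < X < 1: X = 0.732.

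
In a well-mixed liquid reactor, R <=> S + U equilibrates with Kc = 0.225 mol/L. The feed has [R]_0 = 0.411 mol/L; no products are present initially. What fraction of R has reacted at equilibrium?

Let X = conversion of R; extent ξ = 0.411·X mol/L.
Concentrations: [R] = 0.411 − 0.411X; [S] = 0.411X; [U] = 0.411X.
Kc = [S] [U] / ([R]).
Setting equal to 0.225 and solving for X on (0,1) gives X = 0.515.

X = 0.515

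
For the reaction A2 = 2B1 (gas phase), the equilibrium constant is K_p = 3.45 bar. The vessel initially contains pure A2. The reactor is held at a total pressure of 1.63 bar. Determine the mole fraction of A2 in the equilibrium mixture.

Basis: 1 mol A2 initially; let X = conversion of A2. Extent ξ = X.
At extent ξ: n_A2 = 1 − X; n_B1 = 2X.
n_T = Σnᵢ = 1 + X.
Mole fractions y_i = n_i/n_T; K_p = p_B1^2 / (p_A2) with p_i = y_i·P.
Setting this equal to 3.45 bar and taking the physical root (0 < X < 1) gives X = 0.588.
Then n_A2 = 0.412, n_T = 1.59, so y_A2 = 0.259.

y_A2 = 0.259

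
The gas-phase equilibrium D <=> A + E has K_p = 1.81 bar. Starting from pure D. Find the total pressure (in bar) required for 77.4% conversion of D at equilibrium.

P = 1.21 bar

Basis: 1 mol D initially; let X = conversion of D. Extent ξ = X.
Species balance: n_D = 1 − X; n_A = X; n_E = X.
Summing: n_T = 1 + X.
K_p = p_A p_E / (p_D) with p_i = (n_i/n_T)·P.
At X = 0.774: the mole-fraction product g(X) = Π y_i^ν_i = 1.494. Since K_p = g(X)·P^{1}, P = (K_p/g)^(1/1) = (1.81/1.494)^(1/1) = 1.21 bar.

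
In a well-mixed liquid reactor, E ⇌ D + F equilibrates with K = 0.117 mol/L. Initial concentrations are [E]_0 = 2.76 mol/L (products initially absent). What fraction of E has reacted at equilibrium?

X = 0.186

Let X = conversion of E; extent ξ = 2.76·X mol/L.
Concentrations: [E] = 2.76 − 2.76X; [D] = 2.76X; [F] = 2.76X.
K = [D] [F] / ([E]).
This equals 0.117 at X = 0.186 (the root in 0 < X < 1).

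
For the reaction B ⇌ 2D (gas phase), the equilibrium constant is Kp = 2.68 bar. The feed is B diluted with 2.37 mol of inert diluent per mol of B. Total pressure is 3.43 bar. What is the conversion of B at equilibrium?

Take 1 mol B as basis and let X be its fractional conversion, so ξ = X.
Moles: n_B = 1 − X; n_D = 2X; n_I = 2.37 (inert).
n_T = Σnᵢ = 3.37 + X.
y_i = n_i/n_T, p_i = y_i·P. Kp = p_D^2 / (p_B).
Equating to 2.68 bar and solving on 0 < X < 1: X = 0.573.

X = 0.573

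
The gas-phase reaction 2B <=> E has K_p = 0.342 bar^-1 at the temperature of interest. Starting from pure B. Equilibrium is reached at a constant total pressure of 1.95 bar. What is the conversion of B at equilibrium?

Take 1 mol B as basis and let X be its fractional conversion, so ξ = 0.5X.
Moles: n_B = 1 − X; n_E = 0.5X.
Total moles n_T = 1 − 0.5X.
Mole fractions y_i = n_i/n_T; K_p = p_E / (p_B^2) with p_i = y_i·P.
Setting this equal to 0.342 bar^-1 and taking the physical root (0 < X < 1) gives X = 0.478.

X = 0.478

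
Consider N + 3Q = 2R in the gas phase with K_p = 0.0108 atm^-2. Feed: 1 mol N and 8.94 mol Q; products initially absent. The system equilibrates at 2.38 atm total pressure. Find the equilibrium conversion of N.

Let X = conversion of N (basis 1 mol N); extent of reaction ξ = X.
Species balance: n_N = 1 − X; n_Q = 8.94 − 3X; n_R = 2X.
n_T = Σnᵢ = 9.94 − 2X.
y_i = n_i/n_T, p_i = y_i·P. K_p = p_R^2 / (p_N p_Q^3).
This yields a degree-4 equation in X; solving on (0,1), X = 0.263.

X = 0.263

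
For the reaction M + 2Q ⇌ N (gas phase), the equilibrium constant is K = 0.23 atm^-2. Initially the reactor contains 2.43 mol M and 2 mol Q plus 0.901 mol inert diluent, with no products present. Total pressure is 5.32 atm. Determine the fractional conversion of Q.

Basis: 2 mol Q initially; let X = conversion of Q. Extent ξ = X.
Species balance: n_M = 2.43 − X; n_Q = 2 − 2X; n_N = X; n_I = 0.901 (inert).
Total moles n_T = 5.33 − 2X.
Mole fractions y_i = n_i/n_T; K = p_N / (p_M p_Q^2) with p_i = y_i·P.
This yields a degree-3 equation in X; solving on (0,1), X = 0.551.

X = 0.551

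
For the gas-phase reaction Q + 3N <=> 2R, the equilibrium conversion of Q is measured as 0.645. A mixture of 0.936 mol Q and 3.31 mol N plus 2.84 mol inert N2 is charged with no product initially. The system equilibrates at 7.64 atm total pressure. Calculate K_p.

Let X = conversion of Q (basis 0.936 mol Q); extent of reaction ξ = 0.936X.
At extent ξ: n_Q = 0.936 − 0.936X; n_N = 3.31 − 2.81X; n_R = 1.87X; n_I = 2.84 (inert).
n_T = Σnᵢ = 7.09 − 1.87X.
At X = 0.645: n_Q = 0.332, n_N = 1.5, n_R = 1.21, n_T = 5.88.
p_i = (n_i/n_T)·P. K_p = p_R^2 / (p_Q p_N^3) = 0.771 atm^-2.

K_p = 0.771 atm^-2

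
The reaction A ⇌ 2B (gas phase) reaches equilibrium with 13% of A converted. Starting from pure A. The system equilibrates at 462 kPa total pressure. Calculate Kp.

Kp = 31.8 kPa

Let X = conversion of A (basis 1 mol A); extent of reaction ξ = X.
Mole table: n_A = 1 − X; n_B = 2X.
Summing: n_T = 1 + X.
At X = 0.13: n_A = 0.87, n_B = 0.26, n_T = 1.13.
p_i = (n_i/n_T)·P. Kp = p_B^2 / (p_A) = 31.8 kPa.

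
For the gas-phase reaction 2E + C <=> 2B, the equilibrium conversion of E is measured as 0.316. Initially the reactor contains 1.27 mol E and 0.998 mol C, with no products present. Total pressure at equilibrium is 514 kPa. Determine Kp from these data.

Kp = 0.00108 kPa^-1

Let X = conversion of E (basis 1.27 mol E); extent of reaction ξ = 0.635X.
Species balance: n_E = 1.27 − 1.27X; n_C = 0.998 − 0.635X; n_B = 1.27X.
n_T = Σnᵢ = 2.27 − 0.635X.
At X = 0.316: n_E = 0.869, n_C = 0.797, n_B = 0.401, n_T = 2.07.
p_i = (n_i/n_T)·P. Kp = p_B^2 / (p_E^2 p_C) = 0.00108 kPa^-1.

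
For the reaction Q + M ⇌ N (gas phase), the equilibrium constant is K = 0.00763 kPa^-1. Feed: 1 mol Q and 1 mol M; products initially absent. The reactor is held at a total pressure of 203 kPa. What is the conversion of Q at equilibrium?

X = 0.374

Basis: 1 mol Q initially; let X = conversion of Q. Extent ξ = X.
At extent ξ: n_Q = 1 − X; n_M = 1 − X; n_N = X.
Summing: n_T = 2 − X.
With p_i = (n_i/n_T)P, K = p_N / (p_Q p_M).
Substituting and setting equal to 0.00763 kPa^-1 gives a polynomial in X; the root in (0,1) is X = 0.374.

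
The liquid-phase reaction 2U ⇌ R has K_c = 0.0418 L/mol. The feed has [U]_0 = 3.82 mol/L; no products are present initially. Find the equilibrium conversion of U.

X = 0.203

Let X = conversion of U; extent ξ = 3.82X/2 mol/L.
Concentrations: [U] = 3.82 − 3.82X; [R] = 1.91X.
K_c = [R] / ([U]^2).
Setting equal to 0.0418 and solving for X on (0,1) gives X = 0.203.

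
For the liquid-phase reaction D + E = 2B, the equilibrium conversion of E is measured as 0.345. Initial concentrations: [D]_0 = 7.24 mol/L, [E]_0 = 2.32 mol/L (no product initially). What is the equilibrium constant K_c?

K_c = 0.262

Let X = conversion of E.
Concentrations: [D] = 7.24 − 2.32X; [E] = 2.32 − 2.32X; [B] = 4.64X.
At X = 0.345: [D] = 6.44, [E] = 1.52, [B] = 1.6.
K_c = [B]^2 / ([D] [E]) = 0.262.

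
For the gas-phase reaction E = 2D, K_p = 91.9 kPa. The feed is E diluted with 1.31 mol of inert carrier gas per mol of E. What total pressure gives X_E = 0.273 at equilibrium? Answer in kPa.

P = 579 kPa

Basis: 1 mol E initially; let X = conversion of E. Extent ξ = X.
Moles: n_E = 1 − X; n_D = 2X; n_I = 1.31 (inert).
Summing: n_T = 2.31 + X.
K_p = p_D^2 / (p_E) with p_i = (n_i/n_T)·P.
At X = 0.273: the mole-fraction product g(X) = Π y_i^ν_i = 0.1588. Since K_p = g(X)·P^{1}, P = (K_p/g)^(1/1) = (91.9/0.1588)^(1/1) = 579 kPa.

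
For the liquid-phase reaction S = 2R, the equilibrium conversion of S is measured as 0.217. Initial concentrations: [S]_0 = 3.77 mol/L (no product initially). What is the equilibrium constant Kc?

Kc = 0.907 mol/L

Let X = conversion of S.
Concentrations: [S] = 3.77 − 3.77X; [R] = 7.54X.
At X = 0.217: [S] = 2.95, [R] = 1.64.
Kc = [R]^2 / ([S]) = 0.907 mol/L.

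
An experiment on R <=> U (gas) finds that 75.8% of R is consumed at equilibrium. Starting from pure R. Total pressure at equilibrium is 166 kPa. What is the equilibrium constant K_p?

Take 1 mol R as basis and let X be its fractional conversion, so ξ = X.
At extent ξ: n_R = 1 − X; n_U = X.
n_T stays at 1 (no change in mole number).
At X = 0.758: n_R = 0.242, n_U = 0.758, n_T = 1.
p_i = (n_i/n_T)·P. K_p = p_U / (p_R) = 3.13.

K_p = 3.13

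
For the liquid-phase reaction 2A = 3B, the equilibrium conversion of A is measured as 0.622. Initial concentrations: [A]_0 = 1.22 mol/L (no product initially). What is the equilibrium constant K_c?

Let X = conversion of A.
Concentrations: [A] = 1.22 − 1.22X; [B] = 1.83X.
At X = 0.622: [A] = 0.461, [B] = 1.14.
K_c = [B]^3 / ([A]^2) = 6.93 mol/L.

K_c = 6.93 mol/L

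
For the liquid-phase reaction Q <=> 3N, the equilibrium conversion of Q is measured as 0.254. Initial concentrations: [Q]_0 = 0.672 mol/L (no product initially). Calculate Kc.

Kc = 0.268 (mol/L)^2

Let X = conversion of Q.
Concentrations: [Q] = 0.672 − 0.672X; [N] = 2.02X.
At X = 0.254: [Q] = 0.501, [N] = 0.512.
Kc = [N]^3 / ([Q]) = 0.268 (mol/L)^2.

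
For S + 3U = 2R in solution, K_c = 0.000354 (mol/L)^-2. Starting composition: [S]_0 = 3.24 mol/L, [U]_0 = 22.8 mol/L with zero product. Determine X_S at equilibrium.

X = 0.356

Let X = conversion of S; extent ξ = 3.24·X mol/L.
Concentrations: [S] = 3.24 − 3.24X; [U] = 22.8 − 9.72X; [R] = 6.48X.
K_c = [R]^2 / ([S] [U]^3).
Setting equal to 0.000354 and solving for X on (0,1) gives X = 0.356.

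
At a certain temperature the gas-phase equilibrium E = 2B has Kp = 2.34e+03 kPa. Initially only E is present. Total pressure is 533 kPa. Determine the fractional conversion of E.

Take 1 mol E as basis and let X be its fractional conversion, so ξ = X.
Moles: n_E = 1 − X; n_B = 2X.
Summing: n_T = 1 + X.
With p_i = (n_i/n_T)P, Kp = p_B^2 / (p_E).
Equating to 2.34e+03 kPa and solving on 0 < X < 1: X = 0.723.

X = 0.723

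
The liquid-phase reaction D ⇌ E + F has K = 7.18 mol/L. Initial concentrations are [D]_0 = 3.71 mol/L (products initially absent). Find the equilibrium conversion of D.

Let X = conversion of D; extent ξ = 3.71·X mol/L.
Concentrations: [D] = 3.71 − 3.71X; [E] = 3.71X; [F] = 3.71X.
K = [E] [F] / ([D]).
This equals 7.18 at X = 0.727 (the root in 0 < X < 1).

X = 0.727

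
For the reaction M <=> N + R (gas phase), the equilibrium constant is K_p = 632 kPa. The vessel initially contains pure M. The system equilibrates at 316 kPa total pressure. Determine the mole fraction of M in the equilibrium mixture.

Let X = conversion of M (basis 1 mol M); extent of reaction ξ = X.
Species balance: n_M = 1 − X; n_N = X; n_R = X.
n_T = Σnᵢ = 1 + X.
With p_i = (n_i/n_T)P, K_p = p_N p_R / (p_M).
Substituting and setting equal to 632 kPa gives a polynomial in X; the root in (0,1) is X = 0.816.
Then n_M = 0.184, n_T = 1.82, so y_M = 0.101.

y_M = 0.101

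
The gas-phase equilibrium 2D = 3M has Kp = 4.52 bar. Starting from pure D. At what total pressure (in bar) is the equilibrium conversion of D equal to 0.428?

Take 1 mol D as basis and let X be its fractional conversion, so ξ = 0.5X.
Mole table: n_D = 1 − X; n_M = 1.5X.
Summing: n_T = 1 + 0.5X.
Kp = p_M^3 / (p_D^2) with p_i = (n_i/n_T)·P.
At X = 0.428: the mole-fraction product g(X) = Π y_i^ν_i = 0.6662. Since Kp = g(X)·P^{1}, P = (Kp/g)^(1/1) = (4.52/0.6662)^(1/1) = 6.78 bar.

P = 6.78 bar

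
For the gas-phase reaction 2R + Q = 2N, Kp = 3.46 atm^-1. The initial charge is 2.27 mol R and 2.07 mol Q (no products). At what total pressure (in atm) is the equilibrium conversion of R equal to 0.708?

P = 4.74 atm

Basis: 2.27 mol R initially; let X = conversion of R. Extent ξ = 1.14X.
Species balance: n_R = 2.27 − 2.27X; n_Q = 2.07 − 1.14X; n_N = 2.27X.
n_T = Σnᵢ = 4.34 − 1.14X.
Kp = p_N^2 / (p_R^2 p_Q) with p_i = (n_i/n_T)·P.
At X = 0.708: the mole-fraction product g(X) = Π y_i^ν_i = 16.42. Since Kp = g(X)·P^{-1}, P = (g/Kp)^(1/1) = (16.42/3.46)^(1/1) = 4.74 atm.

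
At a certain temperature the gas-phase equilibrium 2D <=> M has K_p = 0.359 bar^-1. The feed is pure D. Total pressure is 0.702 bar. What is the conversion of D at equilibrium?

X = 0.294

Basis: 1 mol D initially; let X = conversion of D. Extent ξ = 0.5X.
At extent ξ: n_D = 1 − X; n_M = 0.5X.
Summing: n_T = 1 − 0.5X.
Mole fractions y_i = n_i/n_T; K_p = p_M / (p_D^2) with p_i = y_i·P.
Substituting and setting equal to 0.359 bar^-1 gives a polynomial in X; the root in (0,1) is X = 0.294.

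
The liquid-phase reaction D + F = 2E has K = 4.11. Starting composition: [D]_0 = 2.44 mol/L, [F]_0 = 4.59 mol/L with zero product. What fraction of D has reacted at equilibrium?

X = 0.657

Let X = conversion of D; extent ξ = 2.44·X mol/L.
Concentrations: [D] = 2.44 − 2.44X; [F] = 4.59 − 2.44X; [E] = 4.88X.
K = [E]^2 / ([D] [F]).
Solving K = 4.11 for X ∈ (0,1): X = 0.657.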